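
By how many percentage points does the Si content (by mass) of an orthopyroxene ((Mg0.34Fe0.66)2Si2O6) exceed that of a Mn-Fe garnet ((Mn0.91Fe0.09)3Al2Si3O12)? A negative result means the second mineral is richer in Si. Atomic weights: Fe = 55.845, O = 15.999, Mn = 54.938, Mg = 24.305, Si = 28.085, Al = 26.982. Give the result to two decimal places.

M((Mg0.34Fe0.66)2Si2O6) = 242.407 g/mol, so wt% Si = 56.170/242.407 × 100 = 23.17%.
M((Mn0.91Fe0.09)3Al2Si3O12) = 495.266 g/mol, so wt% Si = 84.255/495.266 × 100 = 17.01%.
23.17 − 17.01 = 6.16 pp.

6.16 percentage points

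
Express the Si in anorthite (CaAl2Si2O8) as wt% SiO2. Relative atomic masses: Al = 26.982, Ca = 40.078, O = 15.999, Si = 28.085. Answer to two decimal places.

M(CaAl2Si2O8) = 278.204 g/mol; M(SiO2) = 60.083 g/mol.
Moles SiO2 per formula unit = 2 Si ÷ 1 = 2.0000.
SiO2 fraction = (2.0000 × 60.083) / 278.204 = 120.166/278.204 = 0.4319.

43.19 wt%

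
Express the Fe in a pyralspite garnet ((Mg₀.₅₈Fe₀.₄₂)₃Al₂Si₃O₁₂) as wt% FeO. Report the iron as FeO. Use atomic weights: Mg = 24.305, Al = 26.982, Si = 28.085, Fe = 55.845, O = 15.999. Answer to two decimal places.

M((Mg₀.₅₈Fe₀.₄₂)₃Al₂Si₃O₁₂) = 442.862 g/mol; M(FeO) = 71.844 g/mol.
Moles FeO per formula unit = 1.26 Fe ÷ 1 = 1.2600.
FeO fraction = (1.2600 × 71.844) / 442.862 = 90.523/442.862 = 0.2044.

20.44 wt%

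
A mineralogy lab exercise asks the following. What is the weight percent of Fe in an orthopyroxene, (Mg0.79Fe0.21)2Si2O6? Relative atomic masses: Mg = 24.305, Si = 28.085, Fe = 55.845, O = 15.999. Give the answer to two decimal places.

M((Mg0.79Fe0.21)2Si2O6) = 214.021 g/mol.
Fe contributes 0.42 × 55.845 = 23.455 g per mole.
23.455/214.021 = 0.1096 → 10.96%.

10.96 weight percent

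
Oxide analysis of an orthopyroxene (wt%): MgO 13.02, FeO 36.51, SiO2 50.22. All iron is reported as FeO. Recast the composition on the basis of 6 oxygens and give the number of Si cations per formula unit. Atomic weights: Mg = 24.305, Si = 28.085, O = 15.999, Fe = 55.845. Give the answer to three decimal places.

13.02 wt% MgO ÷ 40.304 g/mol = 0.32304 mol, giving 0.32304 Mg and 0.32304 O.
36.51 wt% FeO ÷ 71.844 g/mol = 0.50818 mol, giving 0.50818 Fe and 0.50818 O.
50.22 wt% SiO2 ÷ 60.083 g/mol = 0.83584 mol, giving 0.83584 Si and 1.67168 O.
Oxygen sums to 2.50290; scaling by 6/2.50290 = 2.39722 puts the formula on 6 O.
Si: 0.83584 × 2.39722 = 2.004 atoms per formula unit.

2.004 Si apfu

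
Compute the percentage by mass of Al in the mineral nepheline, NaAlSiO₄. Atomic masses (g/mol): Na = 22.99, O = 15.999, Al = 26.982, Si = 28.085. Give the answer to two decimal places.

Molar mass of NaAlSiO₄: 1×22.99 + 1×26.982 + 1×28.085 + 4×15.999 = 142.053 g/mol.
Mass of Al per formula unit: 1 × 26.982 = 26.982 g.
Weight fraction Al = 26.982 / 142.053 = 0.1899.

18.99 weight percent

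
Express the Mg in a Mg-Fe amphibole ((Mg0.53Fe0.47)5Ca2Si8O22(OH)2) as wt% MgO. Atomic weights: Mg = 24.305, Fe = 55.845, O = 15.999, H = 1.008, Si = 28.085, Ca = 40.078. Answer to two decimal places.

Formula mass = 886.472 g/mol.
2.65 Mg → 2.6500 mol MgO per formula unit; M(MgO) = 40.304, so MgO mass = 106.806 g.
106.806/886.472 × 100 = 12.05 wt%.

12.05 wt%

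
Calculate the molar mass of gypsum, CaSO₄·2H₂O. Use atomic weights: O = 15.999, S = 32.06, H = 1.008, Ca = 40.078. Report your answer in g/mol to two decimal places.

M = 1*40.078 + 1*32.06 + 6*15.999 + 4*1.008

172.16 g/mol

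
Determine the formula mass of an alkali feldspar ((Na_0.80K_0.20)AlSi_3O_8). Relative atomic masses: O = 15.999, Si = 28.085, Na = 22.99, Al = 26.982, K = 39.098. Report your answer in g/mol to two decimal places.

The formula mass is the sum 0.80×22.99 + 0.20×39.098 + 1×26.982 + 3×28.085 + 8×15.999.

265.44 g/mol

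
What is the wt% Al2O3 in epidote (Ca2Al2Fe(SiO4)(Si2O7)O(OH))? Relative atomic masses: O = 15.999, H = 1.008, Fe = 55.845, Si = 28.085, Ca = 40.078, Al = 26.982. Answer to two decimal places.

Formula mass = 483.215 g/mol.
2 Al → 1.0000 mol Al2O3 per formula unit; M(Al2O3) = 101.961, so Al2O3 mass = 101.961 g.
101.961/483.215 × 100 = 21.10 wt%.

21.10 wt%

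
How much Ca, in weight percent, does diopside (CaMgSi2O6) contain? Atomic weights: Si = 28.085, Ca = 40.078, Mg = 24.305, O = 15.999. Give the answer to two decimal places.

18.51 weight percent

Formula mass = 1·40.078 + 1·24.305 + 2·28.085 + 6·15.999 = 216.547 g/mol, of which 40.078 g is Ca.
So Ca makes up 40.078/216.547 = 0.1851 of the mass, i.e. 18.51%.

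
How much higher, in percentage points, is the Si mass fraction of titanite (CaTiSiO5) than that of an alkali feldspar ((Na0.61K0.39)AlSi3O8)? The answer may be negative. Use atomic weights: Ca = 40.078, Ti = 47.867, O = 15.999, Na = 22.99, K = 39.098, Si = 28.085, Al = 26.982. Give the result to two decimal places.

Si in CaTiSiO5: molar mass 196.025 g/mol; 1×28.085 = 28.085 g → 14.33 wt%.
Si in (Na0.61K0.39)AlSi3O8: molar mass 268.501 g/mol; 3×28.085 = 84.255 g → 31.38 wt%.
Difference = 14.33 − 31.38 = -17.05 percentage points.

-17.05 percentage points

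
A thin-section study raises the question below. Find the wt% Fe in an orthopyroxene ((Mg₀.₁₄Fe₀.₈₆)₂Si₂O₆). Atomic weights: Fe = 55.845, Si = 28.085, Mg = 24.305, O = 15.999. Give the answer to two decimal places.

37.66 weight percent

Molar mass of (Mg₀.₁₄Fe₀.₈₆)₂Si₂O₆: 0.28·24.305 + 1.72·55.845 + 2·28.085 + 6·15.999 = 255.023 g/mol.
Mass of Fe per formula unit: 1.72 × 55.845 = 96.053 g.
Weight fraction Fe = 96.053 / 255.023 = 0.3766.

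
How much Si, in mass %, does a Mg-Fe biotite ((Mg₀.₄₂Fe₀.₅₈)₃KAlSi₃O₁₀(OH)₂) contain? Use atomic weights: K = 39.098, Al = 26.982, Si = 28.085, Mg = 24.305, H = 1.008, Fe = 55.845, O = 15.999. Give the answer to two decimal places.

Molar mass of (Mg₀.₄₂Fe₀.₅₈)₃KAlSi₃O₁₀(OH)₂: 1.26·24.305 + 1.74·55.845 + 1·39.098 + 1·26.982 + 3·28.085 + 12·15.999 + 2·1.008 = 472.134 g/mol.
Mass of Si per formula unit: 3 × 28.085 = 84.255 g.
Weight fraction Si = 84.255 / 472.134 = 0.1785.

17.85 mass %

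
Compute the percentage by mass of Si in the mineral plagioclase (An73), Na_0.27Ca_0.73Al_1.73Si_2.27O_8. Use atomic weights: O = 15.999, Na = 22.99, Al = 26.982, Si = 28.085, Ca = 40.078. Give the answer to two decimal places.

23.28 wt%

M(Na_0.27Ca_0.73Al_1.73Si_2.27O_8) = 273.888 g/mol.
Si contributes 2.27 × 28.085 = 63.753 g per mole.
63.753/273.888 = 0.2328 → 23.28%.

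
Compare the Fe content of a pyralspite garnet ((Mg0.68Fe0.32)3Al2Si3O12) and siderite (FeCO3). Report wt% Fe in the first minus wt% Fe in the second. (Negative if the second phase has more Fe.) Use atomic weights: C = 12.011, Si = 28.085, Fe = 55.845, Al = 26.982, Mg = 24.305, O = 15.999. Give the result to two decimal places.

-35.83 percentage points

First mineral: 53.611 g Fe in 433.400 g formula = 12.37 wt% Fe.
Second mineral: 55.845 g Fe in 115.853 g formula = 48.20 wt% Fe.
12.37% − 48.20% gives a difference of -35.83 percentage points.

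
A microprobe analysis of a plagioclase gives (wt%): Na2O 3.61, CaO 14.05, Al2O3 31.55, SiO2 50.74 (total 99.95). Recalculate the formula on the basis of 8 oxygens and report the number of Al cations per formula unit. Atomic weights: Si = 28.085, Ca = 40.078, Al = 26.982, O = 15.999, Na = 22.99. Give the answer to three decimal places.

1.692 Al apfu

Na2O (M=61.979): mol = 0.05825; Na = 0.11650, O = 0.05825.
CaO (M=56.077): mol = 0.25055; Ca = 0.25055, O = 0.25055.
Al2O3 (M=101.961): mol = 0.30943; Al = 0.61886, O = 0.92829.
SiO2 (M=60.083): mol = 0.84450; Si = 0.84450, O = 1.68900.
ΣO = 2.92609; factor = 8/ΣO = 2.73402.
Al apfu = 0.61886 × 2.73402 = 1.692.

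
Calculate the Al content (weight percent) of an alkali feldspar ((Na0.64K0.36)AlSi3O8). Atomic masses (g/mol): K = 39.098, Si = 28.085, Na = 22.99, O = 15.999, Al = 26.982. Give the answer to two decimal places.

Formula mass = 0.64×22.99 + 0.36×39.098 + 1×26.982 + 3×28.085 + 8×15.999 = 268.018 g/mol, of which 26.982 g is Al.
So Al makes up 26.982/268.018 = 0.1007 of the mass, i.e. 10.07%.

10.07 weight percent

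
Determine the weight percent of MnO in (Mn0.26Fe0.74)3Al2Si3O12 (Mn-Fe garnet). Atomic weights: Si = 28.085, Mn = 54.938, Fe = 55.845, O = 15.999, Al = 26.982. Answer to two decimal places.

Formula mass = 497.035 g/mol.
0.78 Mn → 0.7800 mol MnO per formula unit; M(MnO) = 70.937, so MnO mass = 55.331 g.
55.331/497.035 × 100 = 11.13 wt%.

11.13 wt%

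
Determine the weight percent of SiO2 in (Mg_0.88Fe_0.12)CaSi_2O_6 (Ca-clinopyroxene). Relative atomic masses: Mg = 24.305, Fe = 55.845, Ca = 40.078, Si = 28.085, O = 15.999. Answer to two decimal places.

54.54 wt%

Molar mass of (Mg_0.88Fe_0.12)CaSi_2O_6 = 0.88×24.305 + 0.12×55.845 + 1×40.078 + 2×28.085 + 6×15.999 = 220.332 g/mol.
Each formula unit contains 2 Si, equivalent to 2/1 = 2.0000 mol SiO2.
M(SiO2) = 1×28.085 + 2×15.999 = 60.083 g/mol.
Mass of SiO2 per formula unit = 2.0000 × 60.083 = 120.166 g.
SiO2 wt% = 120.166 / 220.332 × 100 = 54.54%.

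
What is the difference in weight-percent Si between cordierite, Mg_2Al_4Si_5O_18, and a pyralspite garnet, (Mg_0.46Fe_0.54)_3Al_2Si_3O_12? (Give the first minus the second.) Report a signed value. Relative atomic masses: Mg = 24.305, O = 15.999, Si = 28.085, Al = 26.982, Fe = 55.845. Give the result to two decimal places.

Si in Mg_2Al_4Si_5O_18: molar mass 584.945 g/mol; 5×28.085 = 140.425 g → 24.01 wt%.
Si in (Mg_0.46Fe_0.54)_3Al_2Si_3O_12: molar mass 454.217 g/mol; 3×28.085 = 84.255 g → 18.55 wt%.
Difference = 24.01 − 18.55 = 5.46 percentage points.

5.46 percentage points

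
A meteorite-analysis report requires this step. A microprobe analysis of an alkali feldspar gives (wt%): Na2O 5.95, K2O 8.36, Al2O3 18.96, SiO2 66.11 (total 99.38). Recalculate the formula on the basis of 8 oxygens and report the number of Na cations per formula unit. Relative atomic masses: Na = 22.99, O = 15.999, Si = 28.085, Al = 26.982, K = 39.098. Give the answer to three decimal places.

0.522 Na apfu

Na2O: 5.95/61.979 = 0.09600 mol → 0.19200 mol Na, 0.09600 mol O.
K2O: 8.36/94.195 = 0.08875 mol → 0.17750 mol K, 0.08875 mol O.
Al2O3: 18.96/101.961 = 0.18595 mol → 0.37190 mol Al, 0.55785 mol O.
SiO2: 66.11/60.083 = 1.10031 mol → 1.10031 mol Si, 2.20062 mol O.
Total oxygen = 2.94322 mol. Normalization factor = 8/2.94322 = 2.71811.
Na per 8 O = 0.19200 × 2.71811 = 0.522.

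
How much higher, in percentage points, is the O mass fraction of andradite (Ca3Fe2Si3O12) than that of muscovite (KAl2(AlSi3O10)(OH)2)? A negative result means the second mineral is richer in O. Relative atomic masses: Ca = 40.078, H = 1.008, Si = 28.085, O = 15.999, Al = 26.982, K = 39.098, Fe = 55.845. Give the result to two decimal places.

-10.42 percentage points

First mineral: 191.988 g O in 508.167 g formula = 37.78 wt% O.
Second mineral: 191.988 g O in 398.303 g formula = 48.20 wt% O.
37.78% − 48.20% gives a difference of -10.42 percentage points.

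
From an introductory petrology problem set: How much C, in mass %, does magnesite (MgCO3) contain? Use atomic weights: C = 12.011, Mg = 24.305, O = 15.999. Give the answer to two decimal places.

14.25 mass %

M(MgCO3) = 84.313 g/mol.
C contributes 1 × 12.011 = 12.011 g per mole.
12.011/84.313 = 0.1425 → 14.25%.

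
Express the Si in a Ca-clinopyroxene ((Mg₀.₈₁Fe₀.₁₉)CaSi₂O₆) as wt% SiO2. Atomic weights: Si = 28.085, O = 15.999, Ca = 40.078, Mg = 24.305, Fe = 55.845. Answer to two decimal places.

Formula mass = 222.540 g/mol.
2 Si → 2.0000 mol SiO2 per formula unit; M(SiO2) = 60.083, so SiO2 mass = 120.166 g.
120.166/222.540 × 100 = 54.00 wt%.

54.00 wt%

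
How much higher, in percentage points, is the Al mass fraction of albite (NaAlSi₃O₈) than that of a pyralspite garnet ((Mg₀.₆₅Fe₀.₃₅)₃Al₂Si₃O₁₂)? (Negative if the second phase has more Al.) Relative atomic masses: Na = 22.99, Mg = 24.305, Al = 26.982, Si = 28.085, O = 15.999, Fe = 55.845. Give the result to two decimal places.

M(NaAlSi₃O₈) = 262.219 g/mol, so wt% Al = 26.982/262.219 × 100 = 10.29%.
M((Mg₀.₆₅Fe₀.₃₅)₃Al₂Si₃O₁₂) = 436.239 g/mol, so wt% Al = 53.964/436.239 × 100 = 12.37%.
10.29 − 12.37 = -2.08 pp.

-2.08 percentage points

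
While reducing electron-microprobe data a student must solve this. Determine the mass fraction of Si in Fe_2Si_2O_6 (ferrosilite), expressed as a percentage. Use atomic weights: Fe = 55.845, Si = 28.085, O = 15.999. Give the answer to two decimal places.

Molar mass of Fe_2Si_2O_6: 2·55.845 + 2·28.085 + 6·15.999 = 263.854 g/mol.
Mass of Si per formula unit: 2 × 28.085 = 56.170 g.
Weight fraction Si = 56.170 / 263.854 = 0.2129.

21.29 mass %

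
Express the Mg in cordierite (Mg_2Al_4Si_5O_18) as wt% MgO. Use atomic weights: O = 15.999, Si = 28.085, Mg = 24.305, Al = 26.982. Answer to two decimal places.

13.78 wt%

M(Mg_2Al_4Si_5O_18) = 584.945 g/mol; M(MgO) = 40.304 g/mol.
Moles MgO per formula unit = 2 Mg ÷ 1 = 2.0000.
MgO fraction = (2.0000 × 40.304) / 584.945 = 80.608/584.945 = 0.1378.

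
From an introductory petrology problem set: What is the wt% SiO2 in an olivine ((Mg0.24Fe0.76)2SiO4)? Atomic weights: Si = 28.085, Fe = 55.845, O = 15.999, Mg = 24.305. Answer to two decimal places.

31.85 wt%

Formula mass = 188.632 g/mol.
1 Si → 1.0000 mol SiO2 per formula unit; M(SiO2) = 60.083, so SiO2 mass = 60.083 g.
60.083/188.632 × 100 = 31.85 wt%.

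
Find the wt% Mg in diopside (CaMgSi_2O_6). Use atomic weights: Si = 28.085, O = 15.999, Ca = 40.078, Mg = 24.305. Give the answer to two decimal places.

11.22 weight percent

Formula mass = 1*40.078 + 1*24.305 + 2*28.085 + 6*15.999 = 216.547 g/mol, of which 24.305 g is Mg.
So Mg makes up 24.305/216.547 = 0.1122 of the mass, i.e. 11.22%.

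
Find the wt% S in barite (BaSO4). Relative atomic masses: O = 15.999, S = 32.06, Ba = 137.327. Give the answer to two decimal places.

13.74 weight percent

M(BaSO4) = 233.383 g/mol.
S contributes 1 × 32.06 = 32.060 g per mole.
32.060/233.383 = 0.1374 → 13.74%.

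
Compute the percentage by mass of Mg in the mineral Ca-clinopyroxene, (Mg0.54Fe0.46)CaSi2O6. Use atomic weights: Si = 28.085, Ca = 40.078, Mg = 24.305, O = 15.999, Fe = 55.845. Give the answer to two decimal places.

M((Mg0.54Fe0.46)CaSi2O6) = 231.055 g/mol.
Mg contributes 0.54 × 24.305 = 13.125 g per mole.
13.125/231.055 = 0.0568 → 5.68%.

5.68 mass %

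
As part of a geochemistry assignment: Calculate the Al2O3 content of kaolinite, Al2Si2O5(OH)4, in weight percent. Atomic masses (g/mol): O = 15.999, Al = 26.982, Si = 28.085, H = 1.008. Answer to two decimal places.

39.50 wt%

Formula mass = 258.157 g/mol.
2 Al → 1.0000 mol Al2O3 per formula unit; M(Al2O3) = 101.961, so Al2O3 mass = 101.961 g.
101.961/258.157 × 100 = 39.50 wt%.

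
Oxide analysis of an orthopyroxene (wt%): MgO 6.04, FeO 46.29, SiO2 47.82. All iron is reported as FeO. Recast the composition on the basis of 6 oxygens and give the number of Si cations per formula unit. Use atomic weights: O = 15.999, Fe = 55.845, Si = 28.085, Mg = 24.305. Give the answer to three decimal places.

MgO: 6.04/40.304 = 0.14986 mol → 0.14986 mol Mg, 0.14986 mol O.
FeO: 46.29/71.844 = 0.64431 mol → 0.64431 mol Fe, 0.64431 mol O.
SiO2: 47.82/60.083 = 0.79590 mol → 0.79590 mol Si, 1.59180 mol O.
Total oxygen = 2.38597 mol. Normalization factor = 6/2.38597 = 2.51470.
Si per 6 O = 0.79590 × 2.51470 = 2.001.

2.001 Si apfu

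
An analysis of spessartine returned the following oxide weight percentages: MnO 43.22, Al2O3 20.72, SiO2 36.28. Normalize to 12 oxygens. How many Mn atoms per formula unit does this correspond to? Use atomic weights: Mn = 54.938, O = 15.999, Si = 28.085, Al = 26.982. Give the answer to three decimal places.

MnO: 43.22/70.937 = 0.60927 mol → 0.60927 mol Mn, 0.60927 mol O.
Al2O3: 20.72/101.961 = 0.20321 mol → 0.40642 mol Al, 0.60963 mol O.
SiO2: 36.28/60.083 = 0.60383 mol → 0.60383 mol Si, 1.20766 mol O.
Total oxygen = 2.42656 mol. Normalization factor = 12/2.42656 = 4.94527.
Mn per 12 O = 0.60927 × 4.94527 = 3.013.

3.013 Mn apfu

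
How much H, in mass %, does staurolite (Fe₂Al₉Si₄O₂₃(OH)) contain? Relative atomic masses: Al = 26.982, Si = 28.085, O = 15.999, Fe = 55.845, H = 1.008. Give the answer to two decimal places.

0.12 mass %

Molar mass of Fe₂Al₉Si₄O₂₃(OH): 2×55.845 + 9×26.982 + 4×28.085 + 24×15.999 + 1×1.008 = 851.852 g/mol.
Mass of H per formula unit: 1 × 1.008 = 1.008 g.
Weight fraction H = 1.008 / 851.852 = 0.0012.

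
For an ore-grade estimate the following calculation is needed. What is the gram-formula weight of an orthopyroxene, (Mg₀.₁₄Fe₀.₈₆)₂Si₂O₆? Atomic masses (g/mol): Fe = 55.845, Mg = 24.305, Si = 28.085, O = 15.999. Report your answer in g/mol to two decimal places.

255.02 g/mol

M = 0.28(24.305) + 1.72(55.845) + 2(28.085) + 6(15.999)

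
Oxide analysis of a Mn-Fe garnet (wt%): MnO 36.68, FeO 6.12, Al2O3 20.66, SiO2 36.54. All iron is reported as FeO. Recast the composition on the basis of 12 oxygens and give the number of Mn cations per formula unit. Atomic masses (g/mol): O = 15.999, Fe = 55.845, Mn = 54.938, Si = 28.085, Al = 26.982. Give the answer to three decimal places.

2.557 Mn apfu

MnO (M=70.937): mol = 0.51708; Mn = 0.51708, O = 0.51708.
FeO (M=71.844): mol = 0.08518; Fe = 0.08518, O = 0.08518.
Al2O3 (M=101.961): mol = 0.20263; Al = 0.40526, O = 0.60789.
SiO2 (M=60.083): mol = 0.60816; Si = 0.60816, O = 1.21632.
ΣO = 2.42647; factor = 12/ΣO = 4.94546.
Mn apfu = 0.51708 × 4.94546 = 2.557.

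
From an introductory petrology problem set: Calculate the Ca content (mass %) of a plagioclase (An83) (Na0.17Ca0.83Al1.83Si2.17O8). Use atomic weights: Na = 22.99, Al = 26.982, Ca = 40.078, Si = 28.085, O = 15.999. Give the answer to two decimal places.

Molar mass of Na0.17Ca0.83Al1.83Si2.17O8: 0.17*22.99 + 0.83*40.078 + 1.83*26.982 + 2.17*28.085 + 8*15.999 = 275.487 g/mol.
Mass of Ca per formula unit: 0.83 × 40.078 = 33.265 g.
Weight fraction Ca = 33.265 / 275.487 = 0.1207.

12.07 mass %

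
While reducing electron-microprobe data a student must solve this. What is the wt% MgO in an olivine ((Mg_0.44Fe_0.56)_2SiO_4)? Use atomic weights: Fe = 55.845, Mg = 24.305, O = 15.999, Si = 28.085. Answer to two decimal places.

M((Mg_0.44Fe_0.56)_2SiO_4) = 176.016 g/mol; M(MgO) = 40.304 g/mol.
Moles MgO per formula unit = 0.88 Mg ÷ 1 = 0.8800.
MgO fraction = (0.8800 × 40.304) / 176.016 = 35.468/176.016 = 0.2015.

20.15 wt%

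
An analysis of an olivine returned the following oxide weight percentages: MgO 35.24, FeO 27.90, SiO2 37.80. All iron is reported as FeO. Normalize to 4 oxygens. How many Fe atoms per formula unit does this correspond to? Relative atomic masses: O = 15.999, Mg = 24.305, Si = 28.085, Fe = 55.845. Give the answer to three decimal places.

0.616 Fe apfu

MgO (M=40.304): mol = 0.87435; Mg = 0.87435, O = 0.87435.
FeO (M=71.844): mol = 0.38834; Fe = 0.38834, O = 0.38834.
SiO2 (M=60.083): mol = 0.62913; Si = 0.62913, O = 1.25826.
ΣO = 2.52095; factor = 4/ΣO = 1.58670.
Fe apfu = 0.38834 × 1.58670 = 0.616.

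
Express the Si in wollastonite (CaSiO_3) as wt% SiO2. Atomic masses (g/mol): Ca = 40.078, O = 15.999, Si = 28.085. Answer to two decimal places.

51.72 wt%

Formula mass = 116.160 g/mol.
1 Si → 1.0000 mol SiO2 per formula unit; M(SiO2) = 60.083, so SiO2 mass = 60.083 g.
60.083/116.160 × 100 = 51.72 wt%.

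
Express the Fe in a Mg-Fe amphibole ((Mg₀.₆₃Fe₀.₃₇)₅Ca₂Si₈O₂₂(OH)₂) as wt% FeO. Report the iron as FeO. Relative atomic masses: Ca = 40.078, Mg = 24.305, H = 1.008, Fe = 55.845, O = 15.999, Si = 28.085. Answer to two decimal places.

15.26 wt%

M((Mg₀.₆₃Fe₀.₃₇)₅Ca₂Si₈O₂₂(OH)₂) = 870.702 g/mol; M(FeO) = 71.844 g/mol.
Moles FeO per formula unit = 1.85 Fe ÷ 1 = 1.8500.
FeO fraction = (1.8500 × 71.844) / 870.702 = 132.911/870.702 = 0.1526.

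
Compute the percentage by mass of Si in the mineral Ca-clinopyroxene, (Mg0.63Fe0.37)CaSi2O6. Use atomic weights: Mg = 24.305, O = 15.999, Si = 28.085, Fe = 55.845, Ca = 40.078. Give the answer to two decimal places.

Formula mass = 0.63*24.305 + 0.37*55.845 + 1*40.078 + 2*28.085 + 6*15.999 = 228.217 g/mol, of which 56.170 g is Si.
So Si makes up 56.170/228.217 = 0.2461 of the mass, i.e. 24.61%.

24.61 weight percent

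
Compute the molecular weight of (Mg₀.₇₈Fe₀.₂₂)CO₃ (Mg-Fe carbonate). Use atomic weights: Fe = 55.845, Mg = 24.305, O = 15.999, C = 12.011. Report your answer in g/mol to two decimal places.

91.25 g/mol

M = 0.78×24.305 + 0.22×55.845 + 1×12.011 + 3×15.999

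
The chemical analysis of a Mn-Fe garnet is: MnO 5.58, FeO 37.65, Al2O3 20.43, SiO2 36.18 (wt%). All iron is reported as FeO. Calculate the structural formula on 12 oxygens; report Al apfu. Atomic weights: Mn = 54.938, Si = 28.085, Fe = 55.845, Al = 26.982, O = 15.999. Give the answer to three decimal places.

MnO: 5.58/70.937 = 0.07866 mol → 0.07866 mol Mn, 0.07866 mol O.
FeO: 37.65/71.844 = 0.52405 mol → 0.52405 mol Fe, 0.52405 mol O.
Al2O3: 20.43/101.961 = 0.20037 mol → 0.40074 mol Al, 0.60111 mol O.
SiO2: 36.18/60.083 = 0.60217 mol → 0.60217 mol Si, 1.20434 mol O.
Total oxygen = 2.40816 mol. Normalization factor = 12/2.40816 = 4.98306.
Al per 12 O = 0.40074 × 4.98306 = 1.997.

1.997 Al apfu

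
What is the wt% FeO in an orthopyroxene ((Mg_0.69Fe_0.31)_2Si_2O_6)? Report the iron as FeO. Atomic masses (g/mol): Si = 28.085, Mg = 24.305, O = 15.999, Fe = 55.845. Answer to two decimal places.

20.22 wt%

M((Mg_0.69Fe_0.31)_2Si_2O_6) = 220.329 g/mol; M(FeO) = 71.844 g/mol.
Moles FeO per formula unit = 0.62 Fe ÷ 1 = 0.6200.
FeO fraction = (0.6200 × 71.844) / 220.329 = 44.543/220.329 = 0.2022.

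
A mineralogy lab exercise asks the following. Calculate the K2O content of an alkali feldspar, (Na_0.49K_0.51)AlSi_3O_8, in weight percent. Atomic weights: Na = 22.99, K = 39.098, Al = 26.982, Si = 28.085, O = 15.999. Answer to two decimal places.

8.88 wt%

Formula mass = 270.434 g/mol.
0.51 K → 0.2550 mol K2O per formula unit; M(K2O) = 94.195, so K2O mass = 24.020 g.
24.020/270.434 × 100 = 8.88 wt%.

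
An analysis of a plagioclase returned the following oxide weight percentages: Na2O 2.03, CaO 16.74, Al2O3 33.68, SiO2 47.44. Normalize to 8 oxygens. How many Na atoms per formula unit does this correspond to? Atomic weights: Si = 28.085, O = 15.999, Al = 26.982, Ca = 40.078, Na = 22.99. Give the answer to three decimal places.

0.181 Na apfu

Na2O: 2.03/61.979 = 0.03275 mol → 0.06550 mol Na, 0.03275 mol O.
CaO: 16.74/56.077 = 0.29852 mol → 0.29852 mol Ca, 0.29852 mol O.
Al2O3: 33.68/101.961 = 0.33032 mol → 0.66064 mol Al, 0.99096 mol O.
SiO2: 47.44/60.083 = 0.78957 mol → 0.78957 mol Si, 1.57914 mol O.
Total oxygen = 2.90137 mol. Normalization factor = 8/2.90137 = 2.75732.
Na per 8 O = 0.06550 × 2.75732 = 0.181.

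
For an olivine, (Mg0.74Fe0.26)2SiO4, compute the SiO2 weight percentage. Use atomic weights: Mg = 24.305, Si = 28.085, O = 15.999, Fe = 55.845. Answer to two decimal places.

38.25 wt%

M((Mg0.74Fe0.26)2SiO4) = 157.092 g/mol; M(SiO2) = 60.083 g/mol.
Moles SiO2 per formula unit = 1 Si ÷ 1 = 1.0000.
SiO2 fraction = (1.0000 × 60.083) / 157.092 = 60.083/157.092 = 0.3825.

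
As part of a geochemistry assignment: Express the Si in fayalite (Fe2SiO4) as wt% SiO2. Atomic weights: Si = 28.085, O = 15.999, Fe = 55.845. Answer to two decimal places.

29.49 wt%

M(Fe2SiO4) = 203.771 g/mol; M(SiO2) = 60.083 g/mol.
Moles SiO2 per formula unit = 1 Si ÷ 1 = 1.0000.
SiO2 fraction = (1.0000 × 60.083) / 203.771 = 60.083/203.771 = 0.2949.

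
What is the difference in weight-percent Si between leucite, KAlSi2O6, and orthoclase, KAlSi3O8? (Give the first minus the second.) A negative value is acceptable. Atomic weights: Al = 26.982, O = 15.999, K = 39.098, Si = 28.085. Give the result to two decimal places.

-4.53 percentage points

Si in KAlSi2O6: molar mass 218.244 g/mol; 2×28.085 = 56.170 g → 25.74 wt%.
Si in KAlSi3O8: molar mass 278.327 g/mol; 3×28.085 = 84.255 g → 30.27 wt%.
Difference = 25.74 − 30.27 = -4.53 percentage points.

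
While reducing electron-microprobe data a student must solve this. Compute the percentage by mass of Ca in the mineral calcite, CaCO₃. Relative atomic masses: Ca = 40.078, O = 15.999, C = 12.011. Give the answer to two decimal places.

40.04 wt%

Formula mass = 1*40.078 + 1*12.011 + 3*15.999 = 100.086 g/mol, of which 40.078 g is Ca.
So Ca makes up 40.078/100.086 = 0.4004 of the mass, i.e. 40.04%.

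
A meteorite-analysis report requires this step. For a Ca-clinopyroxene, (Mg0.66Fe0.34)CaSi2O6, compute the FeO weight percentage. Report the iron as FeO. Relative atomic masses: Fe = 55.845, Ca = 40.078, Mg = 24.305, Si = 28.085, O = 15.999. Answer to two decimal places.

10.75 wt%

M((Mg0.66Fe0.34)CaSi2O6) = 227.271 g/mol; M(FeO) = 71.844 g/mol.
Moles FeO per formula unit = 0.34 Fe ÷ 1 = 0.3400.
FeO fraction = (0.3400 × 71.844) / 227.271 = 24.427/227.271 = 0.1075.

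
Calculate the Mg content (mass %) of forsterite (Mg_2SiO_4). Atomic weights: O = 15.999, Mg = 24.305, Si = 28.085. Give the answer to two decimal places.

34.55 mass %

Formula mass = 2*24.305 + 1*28.085 + 4*15.999 = 140.691 g/mol, of which 48.610 g is Mg.
So Mg makes up 48.610/140.691 = 0.3455 of the mass, i.e. 34.55%.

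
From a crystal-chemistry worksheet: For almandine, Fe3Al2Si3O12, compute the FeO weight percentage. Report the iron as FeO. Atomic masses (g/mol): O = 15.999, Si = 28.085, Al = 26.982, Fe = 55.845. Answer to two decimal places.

43.30 wt%

Formula mass = 497.742 g/mol.
3 Fe → 3.0000 mol FeO per formula unit; M(FeO) = 71.844, so FeO mass = 215.532 g.
215.532/497.742 × 100 = 43.30 wt%.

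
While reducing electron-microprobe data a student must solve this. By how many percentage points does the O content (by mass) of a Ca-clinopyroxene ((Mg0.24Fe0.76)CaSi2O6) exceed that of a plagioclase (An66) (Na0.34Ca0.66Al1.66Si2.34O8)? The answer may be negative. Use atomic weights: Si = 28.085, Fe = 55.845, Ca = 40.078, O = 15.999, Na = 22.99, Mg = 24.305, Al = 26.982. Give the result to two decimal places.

First mineral: 95.994 g O in 240.517 g formula = 39.91 wt% O.
Second mineral: 127.992 g O in 272.769 g formula = 46.92 wt% O.
39.91% − 46.92% gives a difference of -7.01 percentage points.

-7.01 percentage points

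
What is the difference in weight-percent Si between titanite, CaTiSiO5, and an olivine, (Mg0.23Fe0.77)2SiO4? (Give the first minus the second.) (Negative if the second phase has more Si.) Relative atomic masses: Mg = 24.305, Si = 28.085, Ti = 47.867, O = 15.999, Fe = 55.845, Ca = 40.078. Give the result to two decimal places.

-0.51 percentage points

M(CaTiSiO5) = 196.025 g/mol, so wt% Si = 28.085/196.025 × 100 = 14.33%.
M((Mg0.23Fe0.77)2SiO4) = 189.263 g/mol, so wt% Si = 28.085/189.263 × 100 = 14.84%.
14.33 − 14.84 = -0.51 pp.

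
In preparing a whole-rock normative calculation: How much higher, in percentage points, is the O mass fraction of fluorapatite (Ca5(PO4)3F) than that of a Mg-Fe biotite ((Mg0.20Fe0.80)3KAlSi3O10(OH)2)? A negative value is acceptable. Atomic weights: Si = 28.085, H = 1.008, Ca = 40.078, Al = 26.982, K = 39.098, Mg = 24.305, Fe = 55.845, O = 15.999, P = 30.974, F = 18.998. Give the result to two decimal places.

-0.88 percentage points

First mineral: 191.988 g O in 504.298 g formula = 38.07 wt% O.
Second mineral: 191.988 g O in 492.950 g formula = 38.95 wt% O.
38.07% − 38.95% gives a difference of -0.88 percentage points.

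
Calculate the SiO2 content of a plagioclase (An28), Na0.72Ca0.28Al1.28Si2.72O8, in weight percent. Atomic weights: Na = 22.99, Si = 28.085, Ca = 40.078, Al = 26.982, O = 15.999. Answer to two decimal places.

61.28 wt%

Formula mass = 266.695 g/mol.
2.72 Si → 2.7200 mol SiO2 per formula unit; M(SiO2) = 60.083, so SiO2 mass = 163.426 g.
163.426/266.695 × 100 = 61.28 wt%.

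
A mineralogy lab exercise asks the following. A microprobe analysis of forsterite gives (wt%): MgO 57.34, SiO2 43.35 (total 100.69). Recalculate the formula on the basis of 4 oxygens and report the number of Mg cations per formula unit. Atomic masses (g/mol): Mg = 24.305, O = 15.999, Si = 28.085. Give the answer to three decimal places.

1.986 Mg apfu

MgO (M=40.304): mol = 1.42269; Mg = 1.42269, O = 1.42269.
SiO2 (M=60.083): mol = 0.72150; Si = 0.72150, O = 1.44300.
ΣO = 2.86569; factor = 4/ΣO = 1.39582.
Mg apfu = 1.42269 × 1.39582 = 1.986.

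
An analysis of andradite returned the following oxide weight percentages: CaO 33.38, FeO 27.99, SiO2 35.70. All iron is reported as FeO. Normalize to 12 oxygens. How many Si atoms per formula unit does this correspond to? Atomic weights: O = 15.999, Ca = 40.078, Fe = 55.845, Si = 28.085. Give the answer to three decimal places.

3.281 Si apfu

CaO: 33.38/56.077 = 0.59525 mol → 0.59525 mol Ca, 0.59525 mol O.
FeO: 27.99/71.844 = 0.38959 mol → 0.38959 mol Fe, 0.38959 mol O.
SiO2: 35.70/60.083 = 0.59418 mol → 0.59418 mol Si, 1.18836 mol O.
Total oxygen = 2.17320 mol. Normalization factor = 12/2.17320 = 5.52181.
Si per 12 O = 0.59418 × 5.52181 = 3.281.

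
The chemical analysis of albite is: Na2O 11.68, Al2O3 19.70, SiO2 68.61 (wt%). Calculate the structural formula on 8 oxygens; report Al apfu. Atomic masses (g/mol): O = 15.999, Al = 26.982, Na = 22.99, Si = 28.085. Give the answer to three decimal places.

Na2O: 11.68/61.979 = 0.18845 mol → 0.37690 mol Na, 0.18845 mol O.
Al2O3: 19.70/101.961 = 0.19321 mol → 0.38642 mol Al, 0.57963 mol O.
SiO2: 68.61/60.083 = 1.14192 mol → 1.14192 mol Si, 2.28384 mol O.
Total oxygen = 3.05192 mol. Normalization factor = 8/3.05192 = 2.62130.
Al per 8 O = 0.38642 × 2.62130 = 1.013.

1.013 Al apfu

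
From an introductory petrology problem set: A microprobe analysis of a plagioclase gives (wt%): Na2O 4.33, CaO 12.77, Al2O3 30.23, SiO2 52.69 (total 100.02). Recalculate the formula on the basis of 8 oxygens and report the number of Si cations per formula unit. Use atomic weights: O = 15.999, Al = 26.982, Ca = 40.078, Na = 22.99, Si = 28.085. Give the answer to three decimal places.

Na2O (M=61.979): mol = 0.06986; Na = 0.13972, O = 0.06986.
CaO (M=56.077): mol = 0.22772; Ca = 0.22772, O = 0.22772.
Al2O3 (M=101.961): mol = 0.29649; Al = 0.59298, O = 0.88947.
SiO2 (M=60.083): mol = 0.87695; Si = 0.87695, O = 1.75390.
ΣO = 2.94095; factor = 8/ΣO = 2.72021.
Si apfu = 0.87695 × 2.72021 = 2.385.

2.385 Si apfu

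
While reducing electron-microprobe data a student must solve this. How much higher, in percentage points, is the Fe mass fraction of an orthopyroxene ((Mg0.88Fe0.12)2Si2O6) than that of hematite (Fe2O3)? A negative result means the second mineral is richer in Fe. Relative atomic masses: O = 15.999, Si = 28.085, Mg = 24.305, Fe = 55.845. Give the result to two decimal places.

First mineral: 13.403 g Fe in 208.344 g formula = 6.43 wt% Fe.
Second mineral: 111.690 g Fe in 159.687 g formula = 69.94 wt% Fe.
6.43% − 69.94% gives a difference of -63.51 percentage points.

-63.51 percentage points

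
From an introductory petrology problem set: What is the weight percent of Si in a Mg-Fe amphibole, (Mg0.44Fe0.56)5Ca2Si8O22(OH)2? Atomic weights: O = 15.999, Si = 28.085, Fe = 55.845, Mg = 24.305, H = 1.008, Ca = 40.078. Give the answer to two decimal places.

24.95 mass %

M((Mg0.44Fe0.56)5Ca2Si8O22(OH)2) = 900.665 g/mol.
Si contributes 8 × 28.085 = 224.680 g per mole.
224.680/900.665 = 0.2495 → 24.95%.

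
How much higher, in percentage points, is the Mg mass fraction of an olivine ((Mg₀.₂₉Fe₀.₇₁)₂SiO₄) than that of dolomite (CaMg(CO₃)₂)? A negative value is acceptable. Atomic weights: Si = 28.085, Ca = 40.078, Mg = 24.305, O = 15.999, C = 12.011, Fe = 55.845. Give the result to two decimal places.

-5.58 percentage points

M((Mg₀.₂₉Fe₀.₇₁)₂SiO₄) = 185.478 g/mol, so wt% Mg = 14.097/185.478 × 100 = 7.60%.
M(CaMg(CO₃)₂) = 184.399 g/mol, so wt% Mg = 24.305/184.399 × 100 = 13.18%.
7.60 − 13.18 = -5.58 pp.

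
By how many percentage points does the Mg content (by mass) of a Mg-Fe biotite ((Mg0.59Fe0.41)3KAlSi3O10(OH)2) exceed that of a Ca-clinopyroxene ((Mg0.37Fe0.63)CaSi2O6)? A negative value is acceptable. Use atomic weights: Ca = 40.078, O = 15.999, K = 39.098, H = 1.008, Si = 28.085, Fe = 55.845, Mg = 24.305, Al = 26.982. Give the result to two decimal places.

M((Mg0.59Fe0.41)3KAlSi3O10(OH)2) = 456.048 g/mol, so wt% Mg = 43.020/456.048 × 100 = 9.43%.
M((Mg0.37Fe0.63)CaSi2O6) = 236.417 g/mol, so wt% Mg = 8.993/236.417 × 100 = 3.80%.
9.43 − 3.80 = 5.63 pp.

5.63 percentage points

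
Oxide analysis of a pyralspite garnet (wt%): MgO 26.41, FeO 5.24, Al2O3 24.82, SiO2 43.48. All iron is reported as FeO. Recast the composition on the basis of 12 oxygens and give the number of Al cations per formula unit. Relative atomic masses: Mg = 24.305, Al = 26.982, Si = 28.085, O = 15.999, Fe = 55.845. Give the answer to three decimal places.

MgO (M=40.304): mol = 0.65527; Mg = 0.65527, O = 0.65527.
FeO (M=71.844): mol = 0.07294; Fe = 0.07294, O = 0.07294.
Al2O3 (M=101.961): mol = 0.24343; Al = 0.48686, O = 0.73029.
SiO2 (M=60.083): mol = 0.72367; Si = 0.72367, O = 1.44734.
ΣO = 2.90584; factor = 12/ΣO = 4.12961.
Al apfu = 0.48686 × 4.12961 = 2.011.

2.011 Al apfu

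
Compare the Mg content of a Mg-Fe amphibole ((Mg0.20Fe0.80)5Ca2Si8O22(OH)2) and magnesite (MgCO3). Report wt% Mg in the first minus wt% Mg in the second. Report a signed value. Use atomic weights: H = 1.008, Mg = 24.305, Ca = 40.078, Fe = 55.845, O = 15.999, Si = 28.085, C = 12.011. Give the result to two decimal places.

-26.24 percentage points

Mg in (Mg0.20Fe0.80)5Ca2Si8O22(OH)2: molar mass 938.513 g/mol; 1×24.305 = 24.305 g → 2.59 wt%.
Mg in MgCO3: molar mass 84.313 g/mol; 1×24.305 = 24.305 g → 28.83 wt%.
Difference = 2.59 − 28.83 = -26.24 percentage points.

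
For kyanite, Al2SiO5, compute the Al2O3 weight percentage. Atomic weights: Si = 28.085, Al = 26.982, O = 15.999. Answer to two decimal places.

62.92 wt%

Molar mass of Al2SiO5 = 2×26.982 + 1×28.085 + 5×15.999 = 162.044 g/mol.
Each formula unit contains 2 Al, equivalent to 2/2 = 1.0000 mol Al2O3.
M(Al2O3) = 2×26.982 + 3×15.999 = 101.961 g/mol.
Mass of Al2O3 per formula unit = 1.0000 × 101.961 = 101.961 g.
Al2O3 wt% = 101.961 / 162.044 × 100 = 62.92%.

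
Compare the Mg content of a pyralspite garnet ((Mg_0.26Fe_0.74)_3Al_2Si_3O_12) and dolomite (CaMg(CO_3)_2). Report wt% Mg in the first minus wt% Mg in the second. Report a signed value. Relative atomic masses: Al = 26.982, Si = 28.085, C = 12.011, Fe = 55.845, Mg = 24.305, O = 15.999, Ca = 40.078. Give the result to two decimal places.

-9.17 percentage points

M((Mg_0.26Fe_0.74)_3Al_2Si_3O_12) = 473.141 g/mol, so wt% Mg = 18.958/473.141 × 100 = 4.01%.
M(CaMg(CO_3)_2) = 184.399 g/mol, so wt% Mg = 24.305/184.399 × 100 = 13.18%.
4.01 − 13.18 = -9.17 pp.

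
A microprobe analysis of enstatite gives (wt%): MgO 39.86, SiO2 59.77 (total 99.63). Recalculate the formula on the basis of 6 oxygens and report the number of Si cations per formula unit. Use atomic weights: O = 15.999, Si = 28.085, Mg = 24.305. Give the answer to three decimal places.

2.004 Si apfu

MgO (M=40.304): mol = 0.98898; Mg = 0.98898, O = 0.98898.
SiO2 (M=60.083): mol = 0.99479; Si = 0.99479, O = 1.98958.
ΣO = 2.97856; factor = 6/ΣO = 2.01440.
Si apfu = 0.99479 × 2.01440 = 2.004.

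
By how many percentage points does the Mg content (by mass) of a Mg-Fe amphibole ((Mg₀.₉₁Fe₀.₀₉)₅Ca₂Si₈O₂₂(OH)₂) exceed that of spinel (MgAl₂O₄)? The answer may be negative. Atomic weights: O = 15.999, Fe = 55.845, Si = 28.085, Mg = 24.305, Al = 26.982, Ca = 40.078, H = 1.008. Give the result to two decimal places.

-3.70 percentage points

Mg in (Mg₀.₉₁Fe₀.₀₉)₅Ca₂Si₈O₂₂(OH)₂: molar mass 826.546 g/mol; 4.55×24.305 = 110.588 g → 13.38 wt%.
Mg in MgAl₂O₄: molar mass 142.265 g/mol; 1×24.305 = 24.305 g → 17.08 wt%.
Difference = 13.38 − 17.08 = -3.70 percentage points.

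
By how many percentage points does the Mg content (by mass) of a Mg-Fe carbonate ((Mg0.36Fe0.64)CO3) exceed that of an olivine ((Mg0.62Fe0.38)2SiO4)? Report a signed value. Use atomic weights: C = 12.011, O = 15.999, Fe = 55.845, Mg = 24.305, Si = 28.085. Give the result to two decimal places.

-9.93 percentage points

M((Mg0.36Fe0.64)CO3) = 104.499 g/mol, so wt% Mg = 8.750/104.499 × 100 = 8.37%.
M((Mg0.62Fe0.38)2SiO4) = 164.661 g/mol, so wt% Mg = 30.138/164.661 × 100 = 18.30%.
8.37 − 18.30 = -9.93 pp.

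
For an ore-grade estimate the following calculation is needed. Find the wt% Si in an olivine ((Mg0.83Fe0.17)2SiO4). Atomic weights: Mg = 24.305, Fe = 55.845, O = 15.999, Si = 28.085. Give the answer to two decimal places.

18.55 mass %

Molar mass of (Mg0.83Fe0.17)2SiO4: 1.66×24.305 + 0.34×55.845 + 1×28.085 + 4×15.999 = 151.415 g/mol.
Mass of Si per formula unit: 1 × 28.085 = 28.085 g.
Weight fraction Si = 28.085 / 151.415 = 0.1855.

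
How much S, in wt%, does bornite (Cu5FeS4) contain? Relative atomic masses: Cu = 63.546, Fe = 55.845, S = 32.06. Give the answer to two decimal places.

Formula mass = 5·63.546 + 1·55.845 + 4·32.06 = 501.815 g/mol, of which 128.240 g is S.
So S makes up 128.240/501.815 = 0.2556 of the mass, i.e. 25.56%.

25.56 wt%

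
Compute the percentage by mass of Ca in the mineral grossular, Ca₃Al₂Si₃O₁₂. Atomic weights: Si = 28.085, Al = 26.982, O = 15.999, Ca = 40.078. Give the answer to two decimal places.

26.69 wt%

M(Ca₃Al₂Si₃O₁₂) = 450.441 g/mol.
Ca contributes 3 × 40.078 = 120.234 g per mole.
120.234/450.441 = 0.2669 → 26.69%.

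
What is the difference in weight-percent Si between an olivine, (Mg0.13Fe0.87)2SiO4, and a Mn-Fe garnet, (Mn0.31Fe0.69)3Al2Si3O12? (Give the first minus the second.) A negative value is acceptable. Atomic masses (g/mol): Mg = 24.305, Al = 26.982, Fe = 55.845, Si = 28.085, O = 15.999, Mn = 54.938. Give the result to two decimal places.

First mineral: 28.085 g Si in 195.571 g formula = 14.36 wt% Si.
Second mineral: 84.255 g Si in 496.898 g formula = 16.96 wt% Si.
14.36% − 16.96% gives a difference of -2.60 percentage points.

-2.60 percentage points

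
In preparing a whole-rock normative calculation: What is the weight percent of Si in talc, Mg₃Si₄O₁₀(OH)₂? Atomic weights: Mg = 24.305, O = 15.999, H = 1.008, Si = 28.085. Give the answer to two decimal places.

29.62 weight percent

Molar mass of Mg₃Si₄O₁₀(OH)₂: 3×24.305 + 4×28.085 + 12×15.999 + 2×1.008 = 379.259 g/mol.
Mass of Si per formula unit: 4 × 28.085 = 112.340 g.
Weight fraction Si = 112.340 / 379.259 = 0.2962.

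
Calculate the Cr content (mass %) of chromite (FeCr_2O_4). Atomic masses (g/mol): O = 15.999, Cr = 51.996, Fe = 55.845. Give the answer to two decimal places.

M(FeCr_2O_4) = 223.833 g/mol.
Cr contributes 2 × 51.996 = 103.992 g per mole.
103.992/223.833 = 0.4646 → 46.46%.

46.46 mass %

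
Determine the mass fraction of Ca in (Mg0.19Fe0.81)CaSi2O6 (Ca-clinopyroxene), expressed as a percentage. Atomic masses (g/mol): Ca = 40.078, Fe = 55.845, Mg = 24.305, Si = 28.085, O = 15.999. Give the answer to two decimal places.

M((Mg0.19Fe0.81)CaSi2O6) = 242.094 g/mol.
Ca contributes 1 × 40.078 = 40.078 g per mole.
40.078/242.094 = 0.1655 → 16.55%.

16.55 mass %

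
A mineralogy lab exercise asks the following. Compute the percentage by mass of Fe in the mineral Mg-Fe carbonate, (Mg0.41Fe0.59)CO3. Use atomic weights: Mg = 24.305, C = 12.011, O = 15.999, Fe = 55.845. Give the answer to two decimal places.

32.01 weight percent

Formula mass = 0.41×24.305 + 0.59×55.845 + 1×12.011 + 3×15.999 = 102.922 g/mol, of which 32.949 g is Fe.
So Fe makes up 32.949/102.922 = 0.3201 of the mass, i.e. 32.01%.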